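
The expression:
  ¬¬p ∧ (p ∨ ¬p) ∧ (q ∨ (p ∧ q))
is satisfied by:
  {p: True, q: True}


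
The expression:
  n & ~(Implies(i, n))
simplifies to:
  False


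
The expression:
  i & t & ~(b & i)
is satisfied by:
  {t: True, i: True, b: False}


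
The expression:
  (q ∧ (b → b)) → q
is always true.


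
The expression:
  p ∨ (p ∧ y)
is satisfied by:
  {p: True}


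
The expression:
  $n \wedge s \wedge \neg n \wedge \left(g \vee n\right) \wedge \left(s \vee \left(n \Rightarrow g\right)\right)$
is never true.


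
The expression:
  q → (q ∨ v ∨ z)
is always true.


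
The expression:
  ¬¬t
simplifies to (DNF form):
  t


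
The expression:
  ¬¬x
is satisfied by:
  {x: True}


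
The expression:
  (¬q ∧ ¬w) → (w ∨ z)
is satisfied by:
  {q: True, z: True, w: True}
  {q: True, z: True, w: False}
  {q: True, w: True, z: False}
  {q: True, w: False, z: False}
  {z: True, w: True, q: False}
  {z: True, w: False, q: False}
  {w: True, z: False, q: False}


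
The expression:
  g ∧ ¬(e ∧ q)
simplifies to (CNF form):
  g ∧ (¬e ∨ ¬q)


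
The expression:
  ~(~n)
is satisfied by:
  {n: True}


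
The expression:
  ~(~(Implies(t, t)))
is always true.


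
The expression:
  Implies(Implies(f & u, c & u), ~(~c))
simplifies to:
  c | (f & u)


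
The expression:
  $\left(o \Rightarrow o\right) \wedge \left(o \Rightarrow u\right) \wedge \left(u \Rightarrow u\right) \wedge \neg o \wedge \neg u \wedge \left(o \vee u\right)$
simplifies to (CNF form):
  $\text{False}$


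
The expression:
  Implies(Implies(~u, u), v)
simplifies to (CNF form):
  v | ~u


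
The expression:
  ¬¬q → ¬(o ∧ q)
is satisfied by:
  {o: False, q: False}
  {q: True, o: False}
  {o: True, q: False}


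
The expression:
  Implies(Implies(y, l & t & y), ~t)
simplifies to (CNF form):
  (y | ~t) & (~l | ~t)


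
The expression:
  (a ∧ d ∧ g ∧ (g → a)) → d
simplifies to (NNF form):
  True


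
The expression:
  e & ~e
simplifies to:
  False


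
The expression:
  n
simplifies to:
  n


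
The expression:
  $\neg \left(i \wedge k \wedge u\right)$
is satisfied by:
  {u: False, k: False, i: False}
  {i: True, u: False, k: False}
  {k: True, u: False, i: False}
  {i: True, k: True, u: False}
  {u: True, i: False, k: False}
  {i: True, u: True, k: False}
  {k: True, u: True, i: False}


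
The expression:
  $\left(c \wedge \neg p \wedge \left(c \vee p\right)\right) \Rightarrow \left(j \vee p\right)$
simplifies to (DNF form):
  $j \vee p \vee \neg c$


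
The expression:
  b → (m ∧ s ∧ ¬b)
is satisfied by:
  {b: False}


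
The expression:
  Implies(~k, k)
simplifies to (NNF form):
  k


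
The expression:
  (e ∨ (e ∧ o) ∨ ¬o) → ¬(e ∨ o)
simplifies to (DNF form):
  ¬e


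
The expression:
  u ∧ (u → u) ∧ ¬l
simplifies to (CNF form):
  u ∧ ¬l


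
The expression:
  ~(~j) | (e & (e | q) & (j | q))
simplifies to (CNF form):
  (e | j) & (j | q)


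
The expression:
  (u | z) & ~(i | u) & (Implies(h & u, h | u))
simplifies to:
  z & ~i & ~u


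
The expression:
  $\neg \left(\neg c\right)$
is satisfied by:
  {c: True}


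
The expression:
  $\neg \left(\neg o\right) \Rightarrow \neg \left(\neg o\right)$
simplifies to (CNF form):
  $\text{True}$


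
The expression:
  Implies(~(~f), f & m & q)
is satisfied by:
  {q: True, m: True, f: False}
  {q: True, m: False, f: False}
  {m: True, q: False, f: False}
  {q: False, m: False, f: False}
  {f: True, q: True, m: True}


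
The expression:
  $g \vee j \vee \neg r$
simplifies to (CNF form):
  $g \vee j \vee \neg r$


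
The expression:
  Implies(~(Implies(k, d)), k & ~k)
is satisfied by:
  {d: True, k: False}
  {k: False, d: False}
  {k: True, d: True}


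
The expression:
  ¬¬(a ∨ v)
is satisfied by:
  {a: True, v: True}
  {a: True, v: False}
  {v: True, a: False}


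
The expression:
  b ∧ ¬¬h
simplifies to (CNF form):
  b ∧ h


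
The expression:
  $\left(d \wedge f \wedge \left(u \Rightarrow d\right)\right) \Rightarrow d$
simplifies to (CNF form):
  $\text{True}$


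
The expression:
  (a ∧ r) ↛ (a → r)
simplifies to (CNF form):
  False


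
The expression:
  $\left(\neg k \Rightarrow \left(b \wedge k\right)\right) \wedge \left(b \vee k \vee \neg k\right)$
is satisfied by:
  {k: True}


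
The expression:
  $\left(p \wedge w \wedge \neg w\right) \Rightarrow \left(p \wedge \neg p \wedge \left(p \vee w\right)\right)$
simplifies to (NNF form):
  $\text{True}$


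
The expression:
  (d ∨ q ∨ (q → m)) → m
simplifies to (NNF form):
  m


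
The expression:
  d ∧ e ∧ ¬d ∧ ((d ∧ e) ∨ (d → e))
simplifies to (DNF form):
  False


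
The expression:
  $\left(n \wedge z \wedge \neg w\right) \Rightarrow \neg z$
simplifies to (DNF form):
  $w \vee \neg n \vee \neg z$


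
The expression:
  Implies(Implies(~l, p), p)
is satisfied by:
  {p: True, l: False}
  {l: False, p: False}
  {l: True, p: True}


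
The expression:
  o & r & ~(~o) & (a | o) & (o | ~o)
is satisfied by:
  {r: True, o: True}


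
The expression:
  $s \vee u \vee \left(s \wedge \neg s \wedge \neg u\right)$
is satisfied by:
  {u: True, s: True}
  {u: True, s: False}
  {s: True, u: False}


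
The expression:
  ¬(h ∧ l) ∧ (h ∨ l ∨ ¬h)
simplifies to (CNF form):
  ¬h ∨ ¬l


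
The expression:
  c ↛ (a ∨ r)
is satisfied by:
  {c: True, r: False, a: False}


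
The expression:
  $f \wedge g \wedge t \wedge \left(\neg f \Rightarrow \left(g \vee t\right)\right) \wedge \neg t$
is never true.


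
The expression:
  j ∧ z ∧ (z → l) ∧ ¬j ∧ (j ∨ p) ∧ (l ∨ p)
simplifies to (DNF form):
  False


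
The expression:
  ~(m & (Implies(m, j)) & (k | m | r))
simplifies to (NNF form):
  ~j | ~m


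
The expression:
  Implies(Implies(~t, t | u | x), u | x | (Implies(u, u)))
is always true.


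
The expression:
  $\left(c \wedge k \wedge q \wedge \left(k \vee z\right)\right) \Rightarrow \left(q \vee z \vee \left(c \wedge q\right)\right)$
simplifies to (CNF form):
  $\text{True}$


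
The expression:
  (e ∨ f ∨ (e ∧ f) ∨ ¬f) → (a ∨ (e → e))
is always true.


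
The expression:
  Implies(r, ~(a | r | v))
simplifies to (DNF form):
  ~r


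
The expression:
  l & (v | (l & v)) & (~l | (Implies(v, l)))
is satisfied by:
  {v: True, l: True}


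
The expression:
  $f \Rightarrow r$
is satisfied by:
  {r: True, f: False}
  {f: False, r: False}
  {f: True, r: True}


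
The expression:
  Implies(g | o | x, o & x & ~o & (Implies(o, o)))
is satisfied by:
  {x: False, o: False, g: False}


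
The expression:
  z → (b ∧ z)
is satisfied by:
  {b: True, z: False}
  {z: False, b: False}
  {z: True, b: True}


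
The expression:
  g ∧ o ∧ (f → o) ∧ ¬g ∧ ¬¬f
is never true.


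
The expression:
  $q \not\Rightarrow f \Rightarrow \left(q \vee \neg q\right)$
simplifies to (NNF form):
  $\text{True}$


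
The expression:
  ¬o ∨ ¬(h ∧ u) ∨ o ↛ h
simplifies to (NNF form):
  ¬h ∨ ¬o ∨ ¬u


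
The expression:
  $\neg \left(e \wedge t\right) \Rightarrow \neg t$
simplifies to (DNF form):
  $e \vee \neg t$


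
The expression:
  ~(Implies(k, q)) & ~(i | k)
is never true.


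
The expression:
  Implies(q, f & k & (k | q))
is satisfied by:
  {f: True, k: True, q: False}
  {f: True, k: False, q: False}
  {k: True, f: False, q: False}
  {f: False, k: False, q: False}
  {q: True, f: True, k: True}


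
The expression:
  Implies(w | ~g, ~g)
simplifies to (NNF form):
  ~g | ~w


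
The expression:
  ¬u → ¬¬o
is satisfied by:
  {o: True, u: True}
  {o: True, u: False}
  {u: True, o: False}


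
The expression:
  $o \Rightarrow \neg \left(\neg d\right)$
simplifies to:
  $d \vee \neg o$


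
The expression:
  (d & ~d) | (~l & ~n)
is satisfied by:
  {n: False, l: False}


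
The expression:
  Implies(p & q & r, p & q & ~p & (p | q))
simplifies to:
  ~p | ~q | ~r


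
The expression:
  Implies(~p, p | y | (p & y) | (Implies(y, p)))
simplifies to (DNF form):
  True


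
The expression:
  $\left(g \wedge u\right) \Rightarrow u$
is always true.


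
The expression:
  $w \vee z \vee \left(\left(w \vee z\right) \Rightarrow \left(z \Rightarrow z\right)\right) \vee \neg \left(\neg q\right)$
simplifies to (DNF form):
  $\text{True}$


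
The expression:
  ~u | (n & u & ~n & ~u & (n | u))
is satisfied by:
  {u: False}


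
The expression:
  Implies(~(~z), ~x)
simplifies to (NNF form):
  ~x | ~z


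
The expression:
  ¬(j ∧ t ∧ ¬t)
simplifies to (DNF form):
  True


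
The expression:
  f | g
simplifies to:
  f | g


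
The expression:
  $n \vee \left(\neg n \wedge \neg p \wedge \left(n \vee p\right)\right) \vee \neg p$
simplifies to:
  $n \vee \neg p$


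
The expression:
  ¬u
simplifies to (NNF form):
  ¬u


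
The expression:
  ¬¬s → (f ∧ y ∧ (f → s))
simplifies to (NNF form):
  (f ∧ y) ∨ ¬s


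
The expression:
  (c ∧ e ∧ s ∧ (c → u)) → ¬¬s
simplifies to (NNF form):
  True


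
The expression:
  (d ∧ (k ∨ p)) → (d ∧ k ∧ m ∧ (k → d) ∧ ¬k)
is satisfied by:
  {p: False, d: False, k: False}
  {k: True, p: False, d: False}
  {p: True, k: False, d: False}
  {k: True, p: True, d: False}
  {d: True, k: False, p: False}


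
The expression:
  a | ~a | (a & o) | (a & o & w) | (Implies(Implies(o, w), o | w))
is always true.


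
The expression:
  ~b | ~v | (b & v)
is always true.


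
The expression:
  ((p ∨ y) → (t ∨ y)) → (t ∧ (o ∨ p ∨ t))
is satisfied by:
  {t: True, p: True, y: False}
  {t: True, p: False, y: False}
  {y: True, t: True, p: True}
  {y: True, t: True, p: False}
  {p: True, y: False, t: False}


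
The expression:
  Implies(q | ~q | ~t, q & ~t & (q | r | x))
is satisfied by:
  {q: True, t: False}


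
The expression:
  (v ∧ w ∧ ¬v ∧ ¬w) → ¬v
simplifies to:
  True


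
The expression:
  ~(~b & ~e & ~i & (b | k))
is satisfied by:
  {i: True, b: True, e: True, k: False}
  {i: True, b: True, k: False, e: False}
  {i: True, e: True, k: False, b: False}
  {i: True, k: False, e: False, b: False}
  {b: True, e: True, k: False, i: False}
  {b: True, k: False, e: False, i: False}
  {e: True, b: False, k: False, i: False}
  {b: False, k: False, e: False, i: False}
  {b: True, i: True, k: True, e: True}
  {b: True, i: True, k: True, e: False}
  {i: True, k: True, e: True, b: False}
  {i: True, k: True, b: False, e: False}
  {e: True, k: True, b: True, i: False}
  {k: True, b: True, i: False, e: False}
  {k: True, e: True, i: False, b: False}


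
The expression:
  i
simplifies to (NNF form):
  i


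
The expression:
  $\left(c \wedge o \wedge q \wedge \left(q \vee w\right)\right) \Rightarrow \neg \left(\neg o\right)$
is always true.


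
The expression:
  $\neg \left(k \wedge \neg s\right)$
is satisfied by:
  {s: True, k: False}
  {k: False, s: False}
  {k: True, s: True}


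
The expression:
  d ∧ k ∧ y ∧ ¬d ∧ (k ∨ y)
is never true.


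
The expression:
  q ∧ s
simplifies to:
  q ∧ s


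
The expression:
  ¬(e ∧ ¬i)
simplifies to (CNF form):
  i ∨ ¬e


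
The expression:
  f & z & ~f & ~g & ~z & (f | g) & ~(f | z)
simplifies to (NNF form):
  False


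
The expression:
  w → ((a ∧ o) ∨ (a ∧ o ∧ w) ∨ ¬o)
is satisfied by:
  {a: True, w: False, o: False}
  {w: False, o: False, a: False}
  {a: True, o: True, w: False}
  {o: True, w: False, a: False}
  {a: True, w: True, o: False}
  {w: True, a: False, o: False}
  {a: True, o: True, w: True}


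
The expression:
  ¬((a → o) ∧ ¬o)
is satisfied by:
  {a: True, o: True}
  {a: True, o: False}
  {o: True, a: False}


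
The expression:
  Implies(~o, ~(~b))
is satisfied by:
  {b: True, o: True}
  {b: True, o: False}
  {o: True, b: False}


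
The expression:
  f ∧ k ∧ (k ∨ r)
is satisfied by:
  {f: True, k: True}


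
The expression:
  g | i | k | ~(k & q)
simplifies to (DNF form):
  True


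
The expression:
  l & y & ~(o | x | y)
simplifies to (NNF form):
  False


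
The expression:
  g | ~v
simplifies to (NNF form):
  g | ~v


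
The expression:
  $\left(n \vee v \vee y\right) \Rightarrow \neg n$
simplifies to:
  $\neg n$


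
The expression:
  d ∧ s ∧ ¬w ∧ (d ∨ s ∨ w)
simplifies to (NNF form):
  d ∧ s ∧ ¬w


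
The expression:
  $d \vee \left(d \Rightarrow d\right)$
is always true.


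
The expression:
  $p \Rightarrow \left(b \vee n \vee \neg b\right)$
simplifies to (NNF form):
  $\text{True}$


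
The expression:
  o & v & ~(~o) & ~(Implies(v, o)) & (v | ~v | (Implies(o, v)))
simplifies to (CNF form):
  False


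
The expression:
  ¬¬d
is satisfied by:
  {d: True}


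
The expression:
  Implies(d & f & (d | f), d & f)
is always true.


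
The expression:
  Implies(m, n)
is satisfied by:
  {n: True, m: False}
  {m: False, n: False}
  {m: True, n: True}


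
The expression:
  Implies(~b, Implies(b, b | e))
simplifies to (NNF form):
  True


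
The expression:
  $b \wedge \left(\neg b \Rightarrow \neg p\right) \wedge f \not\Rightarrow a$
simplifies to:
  $b \wedge f \wedge \neg a$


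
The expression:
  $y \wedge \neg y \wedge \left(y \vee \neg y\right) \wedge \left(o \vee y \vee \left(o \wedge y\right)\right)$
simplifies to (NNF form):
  $\text{False}$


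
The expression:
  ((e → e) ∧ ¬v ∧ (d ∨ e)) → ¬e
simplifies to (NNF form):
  v ∨ ¬e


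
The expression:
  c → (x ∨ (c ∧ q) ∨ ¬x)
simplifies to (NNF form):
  True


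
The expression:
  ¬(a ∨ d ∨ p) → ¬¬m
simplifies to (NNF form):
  a ∨ d ∨ m ∨ p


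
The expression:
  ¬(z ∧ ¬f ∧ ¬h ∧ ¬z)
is always true.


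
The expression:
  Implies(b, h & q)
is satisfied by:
  {h: True, q: True, b: False}
  {h: True, q: False, b: False}
  {q: True, h: False, b: False}
  {h: False, q: False, b: False}
  {b: True, h: True, q: True}


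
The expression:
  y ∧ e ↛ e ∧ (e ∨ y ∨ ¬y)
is never true.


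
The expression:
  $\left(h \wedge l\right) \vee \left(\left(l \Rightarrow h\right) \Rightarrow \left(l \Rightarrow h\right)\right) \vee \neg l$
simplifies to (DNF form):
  $\text{True}$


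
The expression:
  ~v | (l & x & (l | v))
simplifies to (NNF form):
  ~v | (l & x)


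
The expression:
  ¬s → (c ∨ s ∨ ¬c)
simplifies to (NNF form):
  True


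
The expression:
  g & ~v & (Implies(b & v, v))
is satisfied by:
  {g: True, v: False}


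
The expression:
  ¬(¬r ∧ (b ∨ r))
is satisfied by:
  {r: True, b: False}
  {b: False, r: False}
  {b: True, r: True}


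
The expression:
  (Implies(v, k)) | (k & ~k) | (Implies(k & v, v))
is always true.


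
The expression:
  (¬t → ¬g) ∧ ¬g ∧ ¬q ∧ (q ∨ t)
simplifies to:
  t ∧ ¬g ∧ ¬q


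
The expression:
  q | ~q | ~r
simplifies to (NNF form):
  True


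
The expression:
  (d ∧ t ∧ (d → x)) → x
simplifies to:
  True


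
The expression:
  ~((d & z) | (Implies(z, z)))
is never true.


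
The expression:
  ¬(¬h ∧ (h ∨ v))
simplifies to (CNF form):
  h ∨ ¬v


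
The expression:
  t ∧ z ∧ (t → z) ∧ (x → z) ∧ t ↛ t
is never true.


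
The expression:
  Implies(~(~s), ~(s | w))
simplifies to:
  ~s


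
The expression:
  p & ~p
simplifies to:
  False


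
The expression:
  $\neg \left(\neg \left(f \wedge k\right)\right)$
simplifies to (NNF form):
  $f \wedge k$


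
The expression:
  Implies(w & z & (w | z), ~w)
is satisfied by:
  {w: False, z: False}
  {z: True, w: False}
  {w: True, z: False}


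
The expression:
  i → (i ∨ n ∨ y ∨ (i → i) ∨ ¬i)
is always true.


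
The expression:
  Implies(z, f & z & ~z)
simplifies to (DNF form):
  ~z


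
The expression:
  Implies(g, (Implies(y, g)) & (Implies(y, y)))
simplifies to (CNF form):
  True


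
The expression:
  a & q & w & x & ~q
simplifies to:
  False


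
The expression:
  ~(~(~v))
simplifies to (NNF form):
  ~v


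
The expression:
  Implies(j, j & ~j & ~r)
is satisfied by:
  {j: False}


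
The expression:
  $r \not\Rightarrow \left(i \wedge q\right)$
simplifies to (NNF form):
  $r \wedge \left(\neg i \vee \neg q\right)$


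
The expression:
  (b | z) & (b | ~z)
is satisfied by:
  {b: True}


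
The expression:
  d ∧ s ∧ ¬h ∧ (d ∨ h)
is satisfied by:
  {s: True, d: True, h: False}


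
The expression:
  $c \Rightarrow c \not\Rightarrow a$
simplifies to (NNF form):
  $\neg a \vee \neg c$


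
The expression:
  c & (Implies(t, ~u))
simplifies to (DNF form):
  (c & ~t) | (c & ~u)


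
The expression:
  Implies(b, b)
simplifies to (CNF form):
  True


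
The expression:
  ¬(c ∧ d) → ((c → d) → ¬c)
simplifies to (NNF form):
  True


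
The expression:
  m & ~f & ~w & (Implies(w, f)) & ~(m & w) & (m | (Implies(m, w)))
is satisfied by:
  {m: True, w: False, f: False}


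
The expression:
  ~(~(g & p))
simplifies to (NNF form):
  g & p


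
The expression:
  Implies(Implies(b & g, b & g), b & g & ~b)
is never true.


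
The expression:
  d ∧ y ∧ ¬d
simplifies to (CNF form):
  False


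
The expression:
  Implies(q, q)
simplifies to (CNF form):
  True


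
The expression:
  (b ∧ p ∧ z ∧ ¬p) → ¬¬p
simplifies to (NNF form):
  True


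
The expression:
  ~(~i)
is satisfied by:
  {i: True}


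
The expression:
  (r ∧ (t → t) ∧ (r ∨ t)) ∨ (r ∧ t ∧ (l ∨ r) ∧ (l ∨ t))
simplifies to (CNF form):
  r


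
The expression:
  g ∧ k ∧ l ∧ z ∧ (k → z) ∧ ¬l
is never true.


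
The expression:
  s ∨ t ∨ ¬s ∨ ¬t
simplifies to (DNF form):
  True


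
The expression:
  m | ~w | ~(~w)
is always true.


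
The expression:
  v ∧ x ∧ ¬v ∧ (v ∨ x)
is never true.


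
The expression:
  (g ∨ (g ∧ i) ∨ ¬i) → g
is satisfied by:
  {i: True, g: True}
  {i: True, g: False}
  {g: True, i: False}


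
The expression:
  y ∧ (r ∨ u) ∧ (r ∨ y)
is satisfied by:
  {r: True, u: True, y: True}
  {r: True, y: True, u: False}
  {u: True, y: True, r: False}


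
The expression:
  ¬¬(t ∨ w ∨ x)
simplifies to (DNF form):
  t ∨ w ∨ x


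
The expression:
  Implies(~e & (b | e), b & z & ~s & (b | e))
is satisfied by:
  {e: True, z: True, s: False, b: False}
  {e: True, z: False, s: False, b: False}
  {e: True, s: True, z: True, b: False}
  {e: True, s: True, z: False, b: False}
  {z: True, e: False, s: False, b: False}
  {z: False, e: False, s: False, b: False}
  {s: True, z: True, e: False, b: False}
  {s: True, z: False, e: False, b: False}
  {b: True, e: True, z: True, s: False}
  {b: True, e: True, z: False, s: False}
  {b: True, e: True, s: True, z: True}
  {b: True, e: True, s: True, z: False}
  {b: True, z: True, s: False, e: False}


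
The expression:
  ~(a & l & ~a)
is always true.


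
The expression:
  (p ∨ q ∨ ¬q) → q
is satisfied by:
  {q: True}


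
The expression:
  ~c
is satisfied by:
  {c: False}


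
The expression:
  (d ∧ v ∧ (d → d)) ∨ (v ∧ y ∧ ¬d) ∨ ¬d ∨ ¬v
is always true.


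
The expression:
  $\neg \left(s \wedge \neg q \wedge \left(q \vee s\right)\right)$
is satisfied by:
  {q: True, s: False}
  {s: False, q: False}
  {s: True, q: True}


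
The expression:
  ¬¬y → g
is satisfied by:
  {g: True, y: False}
  {y: False, g: False}
  {y: True, g: True}


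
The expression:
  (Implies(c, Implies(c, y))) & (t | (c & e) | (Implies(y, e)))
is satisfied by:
  {y: True, t: True, e: True, c: False}
  {y: True, t: True, e: False, c: False}
  {y: True, e: True, c: False, t: False}
  {y: True, t: True, c: True, e: True}
  {y: True, t: True, c: True, e: False}
  {y: True, c: True, e: True, t: False}
  {t: True, c: False, e: True, y: False}
  {t: True, c: False, e: False, y: False}
  {e: True, y: False, c: False, t: False}
  {y: False, e: False, c: False, t: False}


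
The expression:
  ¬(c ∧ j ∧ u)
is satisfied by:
  {u: False, c: False, j: False}
  {j: True, u: False, c: False}
  {c: True, u: False, j: False}
  {j: True, c: True, u: False}
  {u: True, j: False, c: False}
  {j: True, u: True, c: False}
  {c: True, u: True, j: False}


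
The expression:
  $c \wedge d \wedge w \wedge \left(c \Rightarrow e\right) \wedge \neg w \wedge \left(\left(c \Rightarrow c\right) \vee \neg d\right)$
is never true.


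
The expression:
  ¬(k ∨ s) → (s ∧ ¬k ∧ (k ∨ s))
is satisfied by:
  {k: True, s: True}
  {k: True, s: False}
  {s: True, k: False}


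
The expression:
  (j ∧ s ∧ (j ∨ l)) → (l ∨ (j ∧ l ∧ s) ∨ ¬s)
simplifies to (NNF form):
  l ∨ ¬j ∨ ¬s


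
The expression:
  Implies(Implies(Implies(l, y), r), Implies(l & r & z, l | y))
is always true.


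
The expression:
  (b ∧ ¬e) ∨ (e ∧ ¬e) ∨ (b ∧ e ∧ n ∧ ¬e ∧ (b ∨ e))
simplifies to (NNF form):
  b ∧ ¬e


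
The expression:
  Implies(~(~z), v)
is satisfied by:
  {v: True, z: False}
  {z: False, v: False}
  {z: True, v: True}


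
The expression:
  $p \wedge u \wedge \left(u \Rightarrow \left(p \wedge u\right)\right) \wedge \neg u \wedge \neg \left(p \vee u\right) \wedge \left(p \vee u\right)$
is never true.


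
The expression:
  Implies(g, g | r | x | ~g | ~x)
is always true.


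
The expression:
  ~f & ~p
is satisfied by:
  {p: False, f: False}


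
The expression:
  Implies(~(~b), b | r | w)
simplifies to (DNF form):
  True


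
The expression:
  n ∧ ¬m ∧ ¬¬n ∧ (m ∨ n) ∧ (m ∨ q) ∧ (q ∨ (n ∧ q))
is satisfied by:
  {q: True, n: True, m: False}


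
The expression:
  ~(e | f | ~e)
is never true.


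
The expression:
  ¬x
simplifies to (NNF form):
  ¬x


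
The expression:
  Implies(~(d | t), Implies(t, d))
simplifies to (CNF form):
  True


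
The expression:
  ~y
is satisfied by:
  {y: False}


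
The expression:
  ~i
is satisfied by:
  {i: False}


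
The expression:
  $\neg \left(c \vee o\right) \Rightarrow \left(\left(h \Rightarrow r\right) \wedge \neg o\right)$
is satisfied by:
  {r: True, o: True, c: True, h: False}
  {r: True, o: True, h: False, c: False}
  {r: True, c: True, h: False, o: False}
  {r: True, h: False, c: False, o: False}
  {o: True, c: True, h: False, r: False}
  {o: True, h: False, c: False, r: False}
  {c: True, o: False, h: False, r: False}
  {o: False, h: False, c: False, r: False}
  {o: True, r: True, h: True, c: True}
  {o: True, r: True, h: True, c: False}
  {r: True, h: True, c: True, o: False}
  {r: True, h: True, o: False, c: False}
  {c: True, h: True, o: True, r: False}
  {h: True, o: True, r: False, c: False}
  {h: True, c: True, r: False, o: False}


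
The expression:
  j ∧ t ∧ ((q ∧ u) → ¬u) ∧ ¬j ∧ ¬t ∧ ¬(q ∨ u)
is never true.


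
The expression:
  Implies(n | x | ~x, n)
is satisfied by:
  {n: True}


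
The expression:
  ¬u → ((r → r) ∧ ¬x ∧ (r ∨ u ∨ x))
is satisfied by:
  {u: True, r: True, x: False}
  {u: True, r: False, x: False}
  {x: True, u: True, r: True}
  {x: True, u: True, r: False}
  {r: True, x: False, u: False}


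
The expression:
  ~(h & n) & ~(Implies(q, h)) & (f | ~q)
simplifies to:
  f & q & ~h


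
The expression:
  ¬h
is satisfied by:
  {h: False}


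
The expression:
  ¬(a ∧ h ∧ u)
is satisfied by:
  {h: False, u: False, a: False}
  {a: True, h: False, u: False}
  {u: True, h: False, a: False}
  {a: True, u: True, h: False}
  {h: True, a: False, u: False}
  {a: True, h: True, u: False}
  {u: True, h: True, a: False}


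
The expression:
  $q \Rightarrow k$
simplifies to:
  $k \vee \neg q$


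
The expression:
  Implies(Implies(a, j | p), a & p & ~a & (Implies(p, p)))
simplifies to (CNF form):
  a & ~j & ~p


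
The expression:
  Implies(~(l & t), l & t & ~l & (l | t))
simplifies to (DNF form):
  l & t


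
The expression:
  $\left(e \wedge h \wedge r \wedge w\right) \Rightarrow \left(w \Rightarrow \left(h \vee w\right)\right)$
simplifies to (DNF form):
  $\text{True}$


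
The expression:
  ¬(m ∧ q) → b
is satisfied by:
  {b: True, m: True, q: True}
  {b: True, m: True, q: False}
  {b: True, q: True, m: False}
  {b: True, q: False, m: False}
  {m: True, q: True, b: False}


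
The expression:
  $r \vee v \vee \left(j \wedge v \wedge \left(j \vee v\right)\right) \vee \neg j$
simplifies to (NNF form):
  $r \vee v \vee \neg j$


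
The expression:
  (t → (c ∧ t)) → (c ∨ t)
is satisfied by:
  {t: True, c: True}
  {t: True, c: False}
  {c: True, t: False}


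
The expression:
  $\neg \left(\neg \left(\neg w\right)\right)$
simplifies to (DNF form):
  $\neg w$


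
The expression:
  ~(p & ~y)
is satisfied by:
  {y: True, p: False}
  {p: False, y: False}
  {p: True, y: True}


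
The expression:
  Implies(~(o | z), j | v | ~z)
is always true.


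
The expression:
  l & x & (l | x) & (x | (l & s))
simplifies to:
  l & x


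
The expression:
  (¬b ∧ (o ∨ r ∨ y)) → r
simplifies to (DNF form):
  b ∨ r ∨ (¬o ∧ ¬y)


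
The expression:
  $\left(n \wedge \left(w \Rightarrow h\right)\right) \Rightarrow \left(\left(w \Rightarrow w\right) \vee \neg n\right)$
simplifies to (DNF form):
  $\text{True}$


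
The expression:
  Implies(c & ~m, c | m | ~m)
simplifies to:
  True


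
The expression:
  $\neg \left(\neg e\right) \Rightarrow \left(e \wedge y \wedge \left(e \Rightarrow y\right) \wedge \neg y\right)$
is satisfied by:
  {e: False}


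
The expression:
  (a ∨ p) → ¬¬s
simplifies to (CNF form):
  (s ∨ ¬a) ∧ (s ∨ ¬p)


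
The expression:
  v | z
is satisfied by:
  {z: True, v: True}
  {z: True, v: False}
  {v: True, z: False}


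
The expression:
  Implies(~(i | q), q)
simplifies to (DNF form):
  i | q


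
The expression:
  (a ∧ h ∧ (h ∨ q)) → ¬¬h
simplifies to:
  True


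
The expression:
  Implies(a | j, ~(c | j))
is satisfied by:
  {c: False, j: False, a: False}
  {a: True, c: False, j: False}
  {c: True, a: False, j: False}


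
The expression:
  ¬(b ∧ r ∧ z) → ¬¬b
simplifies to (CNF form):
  b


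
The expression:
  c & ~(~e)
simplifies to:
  c & e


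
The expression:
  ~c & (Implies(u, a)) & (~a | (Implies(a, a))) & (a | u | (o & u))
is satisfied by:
  {a: True, c: False}


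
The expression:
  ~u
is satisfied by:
  {u: False}


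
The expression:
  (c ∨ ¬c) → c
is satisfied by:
  {c: True}


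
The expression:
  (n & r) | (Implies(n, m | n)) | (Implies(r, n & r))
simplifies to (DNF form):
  True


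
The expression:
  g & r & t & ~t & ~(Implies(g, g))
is never true.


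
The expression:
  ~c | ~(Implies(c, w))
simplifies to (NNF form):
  ~c | ~w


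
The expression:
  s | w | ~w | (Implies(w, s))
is always true.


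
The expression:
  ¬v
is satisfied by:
  {v: False}


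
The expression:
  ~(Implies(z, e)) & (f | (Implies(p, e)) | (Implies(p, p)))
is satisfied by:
  {z: True, e: False}


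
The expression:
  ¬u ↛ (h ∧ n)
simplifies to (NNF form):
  ¬u ∧ (¬h ∨ ¬n)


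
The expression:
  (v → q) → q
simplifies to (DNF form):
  q ∨ v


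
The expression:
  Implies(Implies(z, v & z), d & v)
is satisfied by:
  {d: True, z: True, v: False}
  {z: True, v: False, d: False}
  {d: True, z: True, v: True}
  {d: True, v: True, z: False}


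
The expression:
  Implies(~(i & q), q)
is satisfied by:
  {q: True}


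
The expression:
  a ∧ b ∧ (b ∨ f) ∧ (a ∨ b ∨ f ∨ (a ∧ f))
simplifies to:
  a ∧ b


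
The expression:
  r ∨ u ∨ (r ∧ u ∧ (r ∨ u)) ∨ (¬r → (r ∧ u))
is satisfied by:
  {r: True, u: True}
  {r: True, u: False}
  {u: True, r: False}


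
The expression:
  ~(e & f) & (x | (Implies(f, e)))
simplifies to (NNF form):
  ~f | (x & ~e)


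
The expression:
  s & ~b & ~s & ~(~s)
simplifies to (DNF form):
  False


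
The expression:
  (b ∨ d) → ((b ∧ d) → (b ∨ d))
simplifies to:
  True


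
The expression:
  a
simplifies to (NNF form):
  a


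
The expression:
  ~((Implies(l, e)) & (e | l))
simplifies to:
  ~e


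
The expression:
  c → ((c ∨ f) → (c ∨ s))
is always true.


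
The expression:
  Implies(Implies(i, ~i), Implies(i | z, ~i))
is always true.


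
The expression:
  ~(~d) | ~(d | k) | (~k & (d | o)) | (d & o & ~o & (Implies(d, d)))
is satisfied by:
  {d: True, k: False}
  {k: False, d: False}
  {k: True, d: True}


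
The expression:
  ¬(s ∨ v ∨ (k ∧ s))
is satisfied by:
  {v: False, s: False}


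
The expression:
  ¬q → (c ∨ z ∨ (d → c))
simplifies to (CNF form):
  c ∨ q ∨ z ∨ ¬d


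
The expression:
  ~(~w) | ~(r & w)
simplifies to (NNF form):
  True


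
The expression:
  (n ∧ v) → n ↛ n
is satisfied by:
  {v: False, n: False}
  {n: True, v: False}
  {v: True, n: False}


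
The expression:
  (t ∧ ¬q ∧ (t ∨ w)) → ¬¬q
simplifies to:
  q ∨ ¬t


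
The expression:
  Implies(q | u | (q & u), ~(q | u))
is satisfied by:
  {q: False, u: False}


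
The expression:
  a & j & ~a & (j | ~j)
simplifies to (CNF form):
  False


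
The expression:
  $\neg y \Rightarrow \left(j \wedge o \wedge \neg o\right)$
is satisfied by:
  {y: True}


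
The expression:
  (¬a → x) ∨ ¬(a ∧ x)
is always true.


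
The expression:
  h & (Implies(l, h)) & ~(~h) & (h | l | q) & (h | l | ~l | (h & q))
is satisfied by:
  {h: True}


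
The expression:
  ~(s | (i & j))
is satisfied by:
  {i: False, s: False, j: False}
  {j: True, i: False, s: False}
  {i: True, j: False, s: False}


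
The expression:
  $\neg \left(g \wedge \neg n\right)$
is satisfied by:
  {n: True, g: False}
  {g: False, n: False}
  {g: True, n: True}


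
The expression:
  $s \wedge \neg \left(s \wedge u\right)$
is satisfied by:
  {s: True, u: False}


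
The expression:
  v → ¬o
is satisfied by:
  {v: False, o: False}
  {o: True, v: False}
  {v: True, o: False}


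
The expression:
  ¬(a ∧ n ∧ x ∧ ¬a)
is always true.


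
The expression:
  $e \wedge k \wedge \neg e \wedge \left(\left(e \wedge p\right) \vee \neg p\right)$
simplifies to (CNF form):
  $\text{False}$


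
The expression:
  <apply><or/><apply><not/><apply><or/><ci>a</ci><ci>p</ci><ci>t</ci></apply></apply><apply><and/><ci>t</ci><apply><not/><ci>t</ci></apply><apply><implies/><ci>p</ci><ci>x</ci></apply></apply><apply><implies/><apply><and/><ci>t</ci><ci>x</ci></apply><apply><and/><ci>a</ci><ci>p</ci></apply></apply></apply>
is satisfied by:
  {a: True, p: True, t: False, x: False}
  {a: True, p: False, t: False, x: False}
  {p: True, a: False, t: False, x: False}
  {a: False, p: False, t: False, x: False}
  {a: True, x: True, p: True, t: False}
  {a: True, x: True, p: False, t: False}
  {x: True, p: True, a: False, t: False}
  {x: True, a: False, p: False, t: False}
  {a: True, t: True, p: True, x: False}
  {a: True, t: True, p: False, x: False}
  {t: True, p: True, a: False, x: False}
  {t: True, a: False, p: False, x: False}
  {a: True, x: True, t: True, p: True}


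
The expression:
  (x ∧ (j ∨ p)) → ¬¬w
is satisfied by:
  {w: True, j: False, p: False, x: False}
  {w: True, p: True, j: False, x: False}
  {w: True, j: True, p: False, x: False}
  {w: True, p: True, j: True, x: False}
  {w: False, j: False, p: False, x: False}
  {p: True, w: False, j: False, x: False}
  {j: True, w: False, p: False, x: False}
  {p: True, j: True, w: False, x: False}
  {x: True, w: True, j: False, p: False}
  {x: True, p: True, w: True, j: False}
  {x: True, w: True, j: True, p: False}
  {x: True, p: True, w: True, j: True}
  {x: True, w: False, j: False, p: False}


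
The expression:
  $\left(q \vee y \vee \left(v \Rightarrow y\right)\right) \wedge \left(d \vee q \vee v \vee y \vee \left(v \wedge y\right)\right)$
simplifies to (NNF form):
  $q \vee y \vee \left(d \wedge \neg v\right)$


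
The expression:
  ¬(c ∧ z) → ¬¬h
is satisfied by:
  {z: True, h: True, c: True}
  {z: True, h: True, c: False}
  {h: True, c: True, z: False}
  {h: True, c: False, z: False}
  {z: True, c: True, h: False}


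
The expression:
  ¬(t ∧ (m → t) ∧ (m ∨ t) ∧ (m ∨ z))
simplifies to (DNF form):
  (¬m ∧ ¬z) ∨ ¬t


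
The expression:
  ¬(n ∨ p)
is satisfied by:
  {n: False, p: False}


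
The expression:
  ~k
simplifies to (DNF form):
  ~k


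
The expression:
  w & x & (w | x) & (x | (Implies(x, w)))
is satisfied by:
  {w: True, x: True}


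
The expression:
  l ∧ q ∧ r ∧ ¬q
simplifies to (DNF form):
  False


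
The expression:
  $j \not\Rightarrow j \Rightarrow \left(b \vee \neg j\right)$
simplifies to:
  $\text{True}$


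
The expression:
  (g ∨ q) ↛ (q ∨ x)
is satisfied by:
  {g: True, q: False, x: False}


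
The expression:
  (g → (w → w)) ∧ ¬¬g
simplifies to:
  g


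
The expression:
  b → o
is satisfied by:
  {o: True, b: False}
  {b: False, o: False}
  {b: True, o: True}


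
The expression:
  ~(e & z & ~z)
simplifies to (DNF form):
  True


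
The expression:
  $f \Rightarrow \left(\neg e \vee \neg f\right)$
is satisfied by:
  {e: False, f: False}
  {f: True, e: False}
  {e: True, f: False}


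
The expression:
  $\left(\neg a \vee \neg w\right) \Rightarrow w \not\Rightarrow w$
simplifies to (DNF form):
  $a \wedge w$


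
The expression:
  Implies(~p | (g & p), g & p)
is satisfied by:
  {p: True}


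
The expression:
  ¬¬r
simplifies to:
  r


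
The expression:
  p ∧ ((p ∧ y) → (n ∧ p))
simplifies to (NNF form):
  p ∧ (n ∨ ¬y)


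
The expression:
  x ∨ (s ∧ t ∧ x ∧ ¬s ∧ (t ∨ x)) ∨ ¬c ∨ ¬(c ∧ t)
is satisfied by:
  {x: True, c: False, t: False}
  {c: False, t: False, x: False}
  {x: True, t: True, c: False}
  {t: True, c: False, x: False}
  {x: True, c: True, t: False}
  {c: True, x: False, t: False}
  {x: True, t: True, c: True}


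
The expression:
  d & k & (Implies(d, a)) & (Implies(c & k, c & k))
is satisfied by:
  {a: True, d: True, k: True}


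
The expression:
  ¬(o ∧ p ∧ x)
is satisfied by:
  {p: False, o: False, x: False}
  {x: True, p: False, o: False}
  {o: True, p: False, x: False}
  {x: True, o: True, p: False}
  {p: True, x: False, o: False}
  {x: True, p: True, o: False}
  {o: True, p: True, x: False}


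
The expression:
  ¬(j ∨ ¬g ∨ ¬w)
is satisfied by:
  {w: True, g: True, j: False}


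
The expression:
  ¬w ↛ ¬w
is never true.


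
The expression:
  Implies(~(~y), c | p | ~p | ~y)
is always true.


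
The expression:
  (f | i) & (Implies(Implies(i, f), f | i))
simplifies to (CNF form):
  f | i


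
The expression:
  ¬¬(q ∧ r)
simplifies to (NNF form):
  q ∧ r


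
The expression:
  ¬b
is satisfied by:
  {b: False}


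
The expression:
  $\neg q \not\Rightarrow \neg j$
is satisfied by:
  {j: True, q: False}


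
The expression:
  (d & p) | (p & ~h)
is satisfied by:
  {p: True, d: True, h: False}
  {p: True, h: False, d: False}
  {p: True, d: True, h: True}


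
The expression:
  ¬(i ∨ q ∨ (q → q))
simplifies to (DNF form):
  False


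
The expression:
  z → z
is always true.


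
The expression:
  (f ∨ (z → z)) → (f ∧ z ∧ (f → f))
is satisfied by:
  {z: True, f: True}


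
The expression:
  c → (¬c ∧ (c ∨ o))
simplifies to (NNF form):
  ¬c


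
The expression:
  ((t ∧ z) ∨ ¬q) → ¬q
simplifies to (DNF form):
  ¬q ∨ ¬t ∨ ¬z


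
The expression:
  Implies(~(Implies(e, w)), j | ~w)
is always true.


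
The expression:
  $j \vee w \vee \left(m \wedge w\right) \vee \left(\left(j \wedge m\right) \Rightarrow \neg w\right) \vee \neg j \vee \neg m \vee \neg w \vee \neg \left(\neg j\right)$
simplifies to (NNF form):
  $\text{True}$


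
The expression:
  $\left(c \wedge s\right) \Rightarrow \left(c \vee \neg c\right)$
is always true.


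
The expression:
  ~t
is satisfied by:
  {t: False}


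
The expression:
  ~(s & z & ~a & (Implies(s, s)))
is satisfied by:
  {a: True, s: False, z: False}
  {s: False, z: False, a: False}
  {a: True, z: True, s: False}
  {z: True, s: False, a: False}
  {a: True, s: True, z: False}
  {s: True, a: False, z: False}
  {a: True, z: True, s: True}


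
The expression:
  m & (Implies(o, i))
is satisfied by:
  {i: True, m: True, o: False}
  {m: True, o: False, i: False}
  {i: True, o: True, m: True}


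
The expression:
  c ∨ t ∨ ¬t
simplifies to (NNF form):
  True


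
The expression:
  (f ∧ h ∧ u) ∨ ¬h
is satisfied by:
  {f: True, u: True, h: False}
  {f: True, u: False, h: False}
  {u: True, f: False, h: False}
  {f: False, u: False, h: False}
  {h: True, f: True, u: True}


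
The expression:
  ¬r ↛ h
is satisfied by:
  {h: True, r: False}
  {r: False, h: False}
  {r: True, h: True}


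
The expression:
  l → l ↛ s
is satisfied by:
  {l: False, s: False}
  {s: True, l: False}
  {l: True, s: False}


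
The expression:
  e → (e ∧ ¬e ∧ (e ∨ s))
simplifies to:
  ¬e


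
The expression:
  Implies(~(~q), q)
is always true.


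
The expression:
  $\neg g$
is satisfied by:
  {g: False}


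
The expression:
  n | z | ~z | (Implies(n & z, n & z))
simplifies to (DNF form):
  True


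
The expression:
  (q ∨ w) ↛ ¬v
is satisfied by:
  {q: True, w: True, v: True}
  {q: True, v: True, w: False}
  {w: True, v: True, q: False}


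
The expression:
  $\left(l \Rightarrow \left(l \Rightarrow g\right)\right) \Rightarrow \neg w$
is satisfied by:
  {l: True, w: False, g: False}
  {l: False, w: False, g: False}
  {g: True, l: True, w: False}
  {g: True, l: False, w: False}
  {w: True, l: True, g: False}


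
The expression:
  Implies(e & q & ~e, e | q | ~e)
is always true.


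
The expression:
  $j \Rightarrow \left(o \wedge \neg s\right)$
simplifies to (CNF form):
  $\left(o \vee \neg j\right) \wedge \left(\neg j \vee \neg s\right)$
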